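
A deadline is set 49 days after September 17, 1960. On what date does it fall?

November 5, 1960

Sep has 30 days: +14 → Oct 1, 1960 (35 left).
Oct has 31 days: +31 → Nov 1, 1960 (4 left).
+4 → Nov 5, 1960.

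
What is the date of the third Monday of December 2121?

December 15, 2121

December 1, 2121 is a Monday.
The first Monday is therefore December 1 (same day).
The third Monday is 1 + 2×7 = December 15.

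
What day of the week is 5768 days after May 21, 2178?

May 21, 2178 is a Thursday.
5768 mod 7 = 0, so 5768 days after a Thursday is Thursday + 0 = Thursday.

Thursday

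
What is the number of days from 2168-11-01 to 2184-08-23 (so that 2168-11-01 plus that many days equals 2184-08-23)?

Nov 1, 2168 → Nov 1, 2169: 365 days.
Nov 1, 2169 → Nov 1, 2170: 365 days.
Nov 1, 2170 → Nov 1, 2171: 365 days.
Nov 1, 2171 → Nov 1, 2172: 366 days (Feb 29, 2172 is in that span).
Nov 1, 2172 → Nov 1, 2173: 365 days.
Nov 1, 2173 → Nov 1, 2174: 365 days.
Nov 1, 2174 → Nov 1, 2175: 365 days.
Nov 1, 2175 → Nov 1, 2176: 366 days (Feb 29, 2176 is in that span).
Nov 1, 2176 → Nov 1, 2177: 365 days.
Nov 1, 2177 → Nov 1, 2178: 365 days.
Nov 1, 2178 → Nov 1, 2179: 365 days.
Nov 1, 2179 → Nov 1, 2180: 366 days (Feb 29, 2180 is in that span).
Nov 1, 2180 → Nov 1, 2181: 365 days.
Nov 1, 2181 → Nov 1, 2182: 365 days.
Nov 1, 2182 → Nov 1, 2183: 365 days.
Nov 1, 2183 → Dec 1, 2183: 30 days (November has 30).
Dec 1, 2183 → Jan 1, 2184: 31 days (December has 31).
Jan 1, 2184 → Feb 1, 2184: 31 days (January has 31).
Feb 1, 2184 → Mar 1, 2184: 29 days (February has 29).
Mar 1, 2184 → Apr 1, 2184: 31 days (March has 31).
Apr 1, 2184 → May 1, 2184: 30 days (April has 30).
May 1, 2184 → Jun 1, 2184: 31 days (May has 31).
Jun 1, 2184 → Jul 1, 2184: 30 days (June has 30).
Jul 1, 2184 → Aug 1, 2184: 31 days (July has 31).
Aug 1, 2184 → Aug 23, 2184: 22 days.
Total: 5774 days.

5774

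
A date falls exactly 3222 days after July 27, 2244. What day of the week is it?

Monday

Jul 27, 2244 is a Saturday.
3222 mod 7 = 2, so 3222 days after a Saturday is Saturday + 2 = Monday.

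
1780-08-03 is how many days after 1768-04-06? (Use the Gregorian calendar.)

4502

Apr 6, 1768 → Apr 6, 1769: 365 days.
Apr 6, 1769 → Apr 6, 1770: 365 days.
Apr 6, 1770 → Apr 6, 1771: 365 days.
Apr 6, 1771 → Apr 6, 1772: 366 days (Feb 29, 1772 is in that span).
Apr 6, 1772 → Apr 6, 1773: 365 days.
Apr 6, 1773 → Apr 6, 1774: 365 days.
Apr 6, 1774 → Apr 6, 1775: 365 days.
Apr 6, 1775 → Apr 6, 1776: 366 days (Feb 29, 1776 is in that span).
Apr 6, 1776 → Apr 6, 1777: 365 days.
Apr 6, 1777 → Apr 6, 1778: 365 days.
Apr 6, 1778 → Apr 6, 1779: 365 days.
Apr 6, 1779 → Apr 6, 1780: 366 days (Feb 29, 1780 is in that span).
Apr 6, 1780 → May 6, 1780: 30 days (April has 30).
May 6, 1780 → Jun 6, 1780: 31 days (May has 31).
Jun 6, 1780 → Jul 6, 1780: 30 days (June has 30).
Jul 6, 1780 → Aug 3, 1780: 28 days.
Total: 4502 days.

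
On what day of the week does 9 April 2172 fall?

Thursday

Doomsday rule: the anchor day for the 2100s is Sunday. For year 72: 72÷12 = 6 r 0, and 0÷4 = 0, so 6+0+0 = 6.
Sunday + 6 ≡ Saturday — that's 2172's doomsday.
In April the doomsday date is Apr 4.
Apr 9 is 5 days after Apr 4; 5 mod 7 = 5, so Saturday + 5 = Thursday.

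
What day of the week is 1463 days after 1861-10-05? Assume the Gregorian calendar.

Saturday

Oct 5, 1861 is a Saturday.
1463 mod 7 = 0, so 1463 days after a Saturday is Saturday + 0 = Saturday.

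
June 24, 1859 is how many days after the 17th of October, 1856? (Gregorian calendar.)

Oct 17, 1856 → Oct 17, 1857: 365 days.
Oct 17, 1857 → Oct 17, 1858: 365 days.
Oct 17, 1858 → Nov 17, 1858: 31 days (October has 31).
Nov 17, 1858 → Dec 17, 1858: 30 days (November has 30).
Dec 17, 1858 → Jan 17, 1859: 31 days (December has 31).
Jan 17, 1859 → Feb 17, 1859: 31 days (January has 31).
Feb 17, 1859 → Mar 17, 1859: 28 days (February has 28).
Mar 17, 1859 → Apr 17, 1859: 31 days (March has 31).
Apr 17, 1859 → May 17, 1859: 30 days (April has 30).
May 17, 1859 → Jun 17, 1859: 31 days (May has 31).
Jun 17, 1859 → Jun 24, 1859: 7 days.
Total: 980 days.

980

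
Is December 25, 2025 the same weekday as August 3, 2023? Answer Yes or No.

From Aug 3, 2023 to Dec 25, 2025 is 875 days.
875 mod 7 = 0, so they are the same weekday.
(Aug 3, 2023 is a Thursday; Dec 25, 2025 is a Thursday.)

Yes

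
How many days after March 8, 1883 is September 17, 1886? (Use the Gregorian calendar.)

1289

Mar 8, 1883 → Mar 8, 1884: 366 days (Feb 29, 1884 is in that span).
Mar 8, 1884 → Mar 8, 1885: 365 days.
Mar 8, 1885 → Mar 8, 1886: 365 days.
Mar 8, 1886 → Apr 8, 1886: 31 days (March has 31).
Apr 8, 1886 → May 8, 1886: 30 days (April has 30).
May 8, 1886 → Jun 8, 1886: 31 days (May has 31).
Jun 8, 1886 → Jul 8, 1886: 30 days (June has 30).
Jul 8, 1886 → Aug 8, 1886: 31 days (July has 31).
Aug 8, 1886 → Sep 8, 1886: 31 days (August has 31).
Sep 8, 1886 → Sep 17, 1886: 9 days.
Total: 1289 days.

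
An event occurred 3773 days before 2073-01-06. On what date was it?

September 8, 2062

−366 (one year; includes Feb 29, 2072) → Jan 6, 2072 (3407 left).
−365 (one year) → Jan 6, 2071 (3042 left).
−365 (one year) → Jan 6, 2070 (2677 left).
−365 (one year) → Jan 6, 2069 (2312 left).
−366 (one year; includes Feb 29, 2068) → Jan 6, 2068 (1946 left).
−365 (one year) → Jan 6, 2067 (1581 left).
−365 (one year) → Jan 6, 2066 (1216 left).
−365 (one year) → Jan 6, 2065 (851 left).
−366 (one year; includes Feb 29, 2064) → Jan 6, 2064 (485 left).
−365 (one year) → Jan 6, 2063 (120 left).
−6 → Dec 31, 2062 (end of Dec, 31 days; 114 left).
−31 → Nov 30, 2062 (end of Nov, 30 days; 83 left).
−30 → Oct 31, 2062 (end of Oct, 31 days; 53 left).
−31 → Sep 30, 2062 (end of Sep, 30 days; 22 left).
−22 → Sep 8, 2062.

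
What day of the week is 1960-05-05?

January 1, 1960 is a Friday.
Jan 1, 1960 → Feb 1, 1960: 31 days (January has 31).
Feb 1, 1960 → Mar 1, 1960: 29 days (February has 29).
Mar 1, 1960 → Apr 1, 1960: 31 days (March has 31).
Apr 1, 1960 → May 1, 1960: 30 days (April has 30).
May 1, 1960 → May 5, 1960: 4 days.
Total: 125 days.
125 mod 7 = 6, so Friday + 6 = Thursday.

Thursday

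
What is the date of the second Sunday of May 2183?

May 11, 2183

May 1, 2183 is a Thursday.
The first Sunday is therefore May 4 (3 days later).
The second Sunday is 4 + 1×7 = May 11.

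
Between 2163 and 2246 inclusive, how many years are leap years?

Multiples of 4 in [2163,2246]: 21.
Of those, multiples of 100: 1 (not leap unless ÷400).
Multiples of 400: 0.
Leap years = 21 − 1 + 0 = 20.

20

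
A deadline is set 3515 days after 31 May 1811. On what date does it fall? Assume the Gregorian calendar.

+366 (one year; includes Feb 29, 1812) → May 31, 1812 (3149 left).
+365 (one year) → May 31, 1813 (2784 left).
+365 (one year) → May 31, 1814 (2419 left).
+365 (one year) → May 31, 1815 (2054 left).
+366 (one year; includes Feb 29, 1816) → May 31, 1816 (1688 left).
+365 (one year) → May 31, 1817 (1323 left).
+365 (one year) → May 31, 1818 (958 left).
+365 (one year) → May 31, 1819 (593 left).
+366 (one year; includes Feb 29, 1820) → May 31, 1820 (227 left).
May has 31 days: +1 → Jun 1, 1820 (226 left).
Jun has 30 days: +30 → Jul 1, 1820 (196 left).
Jul has 31 days: +31 → Aug 1, 1820 (165 left).
Aug has 31 days: +31 → Sep 1, 1820 (134 left).
Sep has 30 days: +30 → Oct 1, 1820 (104 left).
Oct has 31 days: +31 → Nov 1, 1820 (73 left).
Nov has 30 days: +30 → Dec 1, 1820 (43 left).
Dec has 31 days: +31 → Jan 1, 1821 (12 left).
+12 → Jan 13, 1821.

January 13, 1821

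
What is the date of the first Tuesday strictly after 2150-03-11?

March 17, 2150

Mar 11, 2150 is a Wednesday.
From Wednesday to the next Tuesday is 6 days.
Mar 11, 2150 + 6 = Mar 17, 2150.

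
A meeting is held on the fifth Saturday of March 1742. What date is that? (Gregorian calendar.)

March 1, 1742 is a Thursday.
The first Saturday is therefore March 3 (2 days later).
The fifth Saturday is 3 + 4×7 = March 31.

March 31, 1742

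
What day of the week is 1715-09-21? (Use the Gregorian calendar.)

Saturday

Doomsday rule: the anchor day for the 1700s is Sunday. For year 15: 15÷12 = 1 r 3, and 3÷4 = 0, so 1+3+0 = 4.
Sunday + 4 ≡ Thursday — that's 1715's doomsday.
In September the doomsday date is Sep 5.
Sep 21 is 16 days after Sep 5; 16 mod 7 = 2, so Thursday + 2 = Saturday.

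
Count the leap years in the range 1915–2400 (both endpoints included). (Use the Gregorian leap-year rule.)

Multiples of 4 in [1915,2400]: 122.
Of those, multiples of 100: 5 (not leap unless ÷400).
Multiples of 400: 2.
Leap years = 122 − 5 + 2 = 119.

119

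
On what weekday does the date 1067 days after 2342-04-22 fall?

Saturday

First find the weekday of Apr 22, 2342. Doomsday rule: the anchor day for the 2300s is Wednesday. For year 42: 42÷12 = 3 r 6, and 6÷4 = 1, so 3+6+1 = 10.
Wednesday + 10 ≡ Saturday — that's 2342's doomsday.
In April the doomsday date is Apr 4.
Apr 22 is 18 days after Apr 4; 18 mod 7 = 4, so Saturday + 4 = Wednesday.
1067 mod 7 = 3, so 1067 days after a Wednesday is Wednesday + 3 = Saturday.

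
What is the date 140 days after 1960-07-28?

Jul has 31 days: +4 → Aug 1, 1960 (136 left).
Aug has 31 days: +31 → Sep 1, 1960 (105 left).
Sep has 30 days: +30 → Oct 1, 1960 (75 left).
Oct has 31 days: +31 → Nov 1, 1960 (44 left).
Nov has 30 days: +30 → Dec 1, 1960 (14 left).
+14 → Dec 15, 1960.

December 15, 1960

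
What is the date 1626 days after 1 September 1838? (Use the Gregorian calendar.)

+365 (one year) → Sep 1, 1839 (1261 left).
+366 (one year; includes Feb 29, 1840) → Sep 1, 1840 (895 left).
+365 (one year) → Sep 1, 1841 (530 left).
+365 (one year) → Sep 1, 1842 (165 left).
Sep has 30 days: +30 → Oct 1, 1842 (135 left).
Oct has 31 days: +31 → Nov 1, 1842 (104 left).
Nov has 30 days: +30 → Dec 1, 1842 (74 left).
Dec has 31 days: +31 → Jan 1, 1843 (43 left).
Jan has 31 days: +31 → Feb 1, 1843 (12 left).
+12 → Feb 13, 1843.

February 13, 1843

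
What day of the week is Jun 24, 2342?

Doomsday rule: the anchor day for the 2300s is Wednesday. For year 42: 42÷12 = 3 r 6, and 6÷4 = 1, so 3+6+1 = 10.
Wednesday + 10 ≡ Saturday — that's 2342's doomsday.
In June the doomsday date is Jun 6.
Jun 24 is 18 days after Jun 6; 18 mod 7 = 4, so Saturday + 4 = Wednesday.

Wednesday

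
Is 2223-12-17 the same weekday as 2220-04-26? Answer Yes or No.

From Apr 26, 2220 to Dec 17, 2223 is 1330 days.
1330 mod 7 = 0, so they are the same weekday.
(Apr 26, 2220 is a Wednesday; Dec 17, 2223 is a Wednesday.)

Yes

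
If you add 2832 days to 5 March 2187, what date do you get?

December 5, 2194

+366 (one year; includes Feb 29, 2188) → Mar 5, 2188 (2466 left).
+365 (one year) → Mar 5, 2189 (2101 left).
+365 (one year) → Mar 5, 2190 (1736 left).
+365 (one year) → Mar 5, 2191 (1371 left).
+366 (one year; includes Feb 29, 2192) → Mar 5, 2192 (1005 left).
+365 (one year) → Mar 5, 2193 (640 left).
+365 (one year) → Mar 5, 2194 (275 left).
Mar has 31 days: +27 → Apr 1, 2194 (248 left).
Apr has 30 days: +30 → May 1, 2194 (218 left).
May has 31 days: +31 → Jun 1, 2194 (187 left).
Jun has 30 days: +30 → Jul 1, 2194 (157 left).
Jul has 31 days: +31 → Aug 1, 2194 (126 left).
Aug has 31 days: +31 → Sep 1, 2194 (95 left).
Sep has 30 days: +30 → Oct 1, 2194 (65 left).
Oct has 31 days: +31 → Nov 1, 2194 (34 left).
Nov has 30 days: +30 → Dec 1, 2194 (4 left).
+4 → Dec 5, 2194.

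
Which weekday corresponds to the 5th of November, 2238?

Monday

Doomsday rule: the anchor day for the 2200s is Friday. For year 38: 38÷12 = 3 r 2, and 2÷4 = 0, so 3+2+0 = 5.
Friday + 5 ≡ Wednesday — that's 2238's doomsday.
In November the doomsday date is Nov 7.
Nov 5 is 2 days before Nov 7; 2 mod 7 = 2, so Wednesday − 2 = Monday.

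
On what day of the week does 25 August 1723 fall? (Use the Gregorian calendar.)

Wednesday

Doomsday rule: the anchor day for the 1700s is Sunday. For year 23: 23÷12 = 1 r 11, and 11÷4 = 2, so 1+11+2 = 14.
Sunday + 14 ≡ Sunday — that's 1723's doomsday.
In August the doomsday date is Aug 8.
Aug 25 is 17 days after Aug 8; 17 mod 7 = 3, so Sunday + 3 = Wednesday.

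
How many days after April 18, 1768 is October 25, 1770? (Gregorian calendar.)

920

Apr 18, 1768 → Apr 18, 1769: 365 days.
Apr 18, 1769 → Apr 18, 1770: 365 days.
Apr 18, 1770 → May 18, 1770: 30 days (April has 30).
May 18, 1770 → Jun 18, 1770: 31 days (May has 31).
Jun 18, 1770 → Jul 18, 1770: 30 days (June has 30).
Jul 18, 1770 → Aug 18, 1770: 31 days (July has 31).
Aug 18, 1770 → Sep 18, 1770: 31 days (August has 31).
Sep 18, 1770 → Oct 18, 1770: 30 days (September has 30).
Oct 18, 1770 → Oct 25, 1770: 7 days.
Total: 920 days.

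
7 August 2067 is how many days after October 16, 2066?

Oct 16, 2066 → Nov 16, 2066: 31 days (October has 31).
Nov 16, 2066 → Dec 16, 2066: 30 days (November has 30).
Dec 16, 2066 → Jan 16, 2067: 31 days (December has 31).
Jan 16, 2067 → Feb 16, 2067: 31 days (January has 31).
Feb 16, 2067 → Mar 16, 2067: 28 days (February has 28).
Mar 16, 2067 → Apr 16, 2067: 31 days (March has 31).
Apr 16, 2067 → May 16, 2067: 30 days (April has 30).
May 16, 2067 → Jun 16, 2067: 31 days (May has 31).
Jun 16, 2067 → Jul 16, 2067: 30 days (June has 30).
Jul 16, 2067 → Aug 7, 2067: 22 days.
Total: 295 days.

295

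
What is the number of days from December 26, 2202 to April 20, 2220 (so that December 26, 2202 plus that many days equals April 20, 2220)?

Dec 26, 2202 → Dec 26, 2203: 365 days.
Dec 26, 2203 → Dec 26, 2204: 366 days (Feb 29, 2204 is in that span).
Dec 26, 2204 → Dec 26, 2205: 365 days.
Dec 26, 2205 → Dec 26, 2206: 365 days.
Dec 26, 2206 → Dec 26, 2207: 365 days.
Dec 26, 2207 → Dec 26, 2208: 366 days (Feb 29, 2208 is in that span).
Dec 26, 2208 → Dec 26, 2209: 365 days.
Dec 26, 2209 → Dec 26, 2210: 365 days.
Dec 26, 2210 → Dec 26, 2211: 365 days.
Dec 26, 2211 → Dec 26, 2212: 366 days (Feb 29, 2212 is in that span).
Dec 26, 2212 → Dec 26, 2213: 365 days.
Dec 26, 2213 → Dec 26, 2214: 365 days.
Dec 26, 2214 → Dec 26, 2215: 365 days.
Dec 26, 2215 → Dec 26, 2216: 366 days (Feb 29, 2216 is in that span).
Dec 26, 2216 → Dec 26, 2217: 365 days.
Dec 26, 2217 → Dec 26, 2218: 365 days.
Dec 26, 2218 → Dec 26, 2219: 365 days.
Dec 26, 2219 → Jan 26, 2220: 31 days (December has 31).
Jan 26, 2220 → Feb 26, 2220: 31 days (January has 31).
Feb 26, 2220 → Mar 26, 2220: 29 days (February has 29).
Mar 26, 2220 → Apr 20, 2220: 25 days.
Total: 6325 days.

6325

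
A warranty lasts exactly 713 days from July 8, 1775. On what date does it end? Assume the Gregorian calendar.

+366 (one year; includes Feb 29, 1776) → Jul 8, 1776 (347 left).
Jul has 31 days: +24 → Aug 1, 1776 (323 left).
Aug has 31 days: +31 → Sep 1, 1776 (292 left).
Sep has 30 days: +30 → Oct 1, 1776 (262 left).
Oct has 31 days: +31 → Nov 1, 1776 (231 left).
Nov has 30 days: +30 → Dec 1, 1776 (201 left).
Dec has 31 days: +31 → Jan 1, 1777 (170 left).
Jan has 31 days: +31 → Feb 1, 1777 (139 left).
Feb has 28 days: +28 → Mar 1, 1777 (111 left).
Mar has 31 days: +31 → Apr 1, 1777 (80 left).
Apr has 30 days: +30 → May 1, 1777 (50 left).
May has 31 days: +31 → Jun 1, 1777 (19 left).
+19 → Jun 20, 1777.

June 20, 1777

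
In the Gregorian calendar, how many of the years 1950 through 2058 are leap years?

Multiples of 4 in [1950,2058]: 27.
Of those, multiples of 100: 1 (not leap unless ÷400).
Multiples of 400: 1.
Leap years = 27 − 1 + 1 = 27.

27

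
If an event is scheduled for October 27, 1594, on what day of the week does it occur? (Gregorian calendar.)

Doomsday rule: the anchor day for the 1500s is Wednesday. For year 94: 94÷12 = 7 r 10, and 10÷4 = 2, so 7+10+2 = 19.
Wednesday + 19 ≡ Monday — that's 1594's doomsday.
In October the doomsday date is Oct 10.
Oct 27 is 17 days after Oct 10; 17 mod 7 = 3, so Monday + 3 = Thursday.

Thursday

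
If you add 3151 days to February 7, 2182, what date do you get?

+365 (one year) → Feb 7, 2183 (2786 left).
+365 (one year) → Feb 7, 2184 (2421 left).
+366 (one year; includes Feb 29, 2184) → Feb 7, 2185 (2055 left).
+365 (one year) → Feb 7, 2186 (1690 left).
+365 (one year) → Feb 7, 2187 (1325 left).
+365 (one year) → Feb 7, 2188 (960 left).
+366 (one year; includes Feb 29, 2188) → Feb 7, 2189 (594 left).
+365 (one year) → Feb 7, 2190 (229 left).
Feb has 28 days: +22 → Mar 1, 2190 (207 left).
Mar has 31 days: +31 → Apr 1, 2190 (176 left).
Apr has 30 days: +30 → May 1, 2190 (146 left).
May has 31 days: +31 → Jun 1, 2190 (115 left).
Jun has 30 days: +30 → Jul 1, 2190 (85 left).
Jul has 31 days: +31 → Aug 1, 2190 (54 left).
Aug has 31 days: +31 → Sep 1, 2190 (23 left).
+23 → Sep 24, 2190.

September 24, 2190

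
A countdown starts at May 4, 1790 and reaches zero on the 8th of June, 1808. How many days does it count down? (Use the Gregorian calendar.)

6609

May 4, 1790 → May 4, 1791: 365 days.
May 4, 1791 → May 4, 1792: 366 days (Feb 29, 1792 is in that span).
May 4, 1792 → May 4, 1793: 365 days.
May 4, 1793 → May 4, 1794: 365 days.
May 4, 1794 → May 4, 1795: 365 days.
May 4, 1795 → May 4, 1796: 366 days (Feb 29, 1796 is in that span).
May 4, 1796 → May 4, 1797: 365 days.
May 4, 1797 → May 4, 1798: 365 days.
May 4, 1798 → May 4, 1799: 365 days.
May 4, 1799 → May 4, 1800: 365 days.
May 4, 1800 → May 4, 1801: 365 days.
May 4, 1801 → May 4, 1802: 365 days.
May 4, 1802 → May 4, 1803: 365 days.
May 4, 1803 → May 4, 1804: 366 days (Feb 29, 1804 is in that span).
May 4, 1804 → May 4, 1805: 365 days.
May 4, 1805 → May 4, 1806: 365 days.
May 4, 1806 → May 4, 1807: 365 days.
May 4, 1807 → May 4, 1808: 366 days (Feb 29, 1808 is in that span).
May 4, 1808 → Jun 4, 1808: 31 days (May has 31).
Jun 4, 1808 → Jun 8, 1808: 4 days.
Total: 6609 days.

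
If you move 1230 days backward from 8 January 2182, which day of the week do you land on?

First find the weekday of Jan 8, 2182. Doomsday rule: the anchor day for the 2100s is Sunday. For year 82: 82÷12 = 6 r 10, and 10÷4 = 2, so 6+10+2 = 18.
Sunday + 18 ≡ Thursday — that's 2182's doomsday.
In January the doomsday date is Jan 3 (2182 is not a leap year).
Jan 8 is 5 days after Jan 3; 5 mod 7 = 5, so Thursday + 5 = Tuesday.
1230 mod 7 = 5, so 1230 days before a Tuesday is Tuesday − 5 = Thursday.

Thursday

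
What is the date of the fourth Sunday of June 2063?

June 1, 2063 is a Friday.
The first Sunday is therefore June 3 (2 days later).
The fourth Sunday is 3 + 3×7 = June 24.

June 24, 2063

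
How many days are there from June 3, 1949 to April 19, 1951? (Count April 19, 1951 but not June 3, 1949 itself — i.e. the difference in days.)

685

Jun 3, 1949 → Jun 3, 1950: 365 days.
Jun 3, 1950 → Jul 3, 1950: 30 days (June has 30).
Jul 3, 1950 → Aug 3, 1950: 31 days (July has 31).
Aug 3, 1950 → Sep 3, 1950: 31 days (August has 31).
Sep 3, 1950 → Oct 3, 1950: 30 days (September has 30).
Oct 3, 1950 → Nov 3, 1950: 31 days (October has 31).
Nov 3, 1950 → Dec 3, 1950: 30 days (November has 30).
Dec 3, 1950 → Jan 3, 1951: 31 days (December has 31).
Jan 3, 1951 → Feb 3, 1951: 31 days (January has 31).
Feb 3, 1951 → Mar 3, 1951: 28 days (February has 28).
Mar 3, 1951 → Apr 3, 1951: 31 days (March has 31).
Apr 3, 1951 → Apr 19, 1951: 16 days.
Total: 685 days.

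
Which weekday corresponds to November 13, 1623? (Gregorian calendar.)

Monday

Doomsday rule: the anchor day for the 1600s is Tuesday. For year 23: 23÷12 = 1 r 11, and 11÷4 = 2, so 1+11+2 = 14.
Tuesday + 14 ≡ Tuesday — that's 1623's doomsday.
In November the doomsday date is Nov 7.
Nov 13 is 6 days after Nov 7; 6 mod 7 = 6, so Tuesday + 6 = Monday.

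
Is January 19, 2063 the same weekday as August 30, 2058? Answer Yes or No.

From Aug 30, 2058 to Jan 19, 2063 is 1603 days.
1603 mod 7 = 0, so they are the same weekday.
(Aug 30, 2058 is a Friday; Jan 19, 2063 is a Friday.)

Yes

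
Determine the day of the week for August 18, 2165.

Sunday

Doomsday rule: the anchor day for the 2100s is Sunday. For year 65: 65÷12 = 5 r 5, and 5÷4 = 1, so 5+5+1 = 11.
Sunday + 11 ≡ Thursday — that's 2165's doomsday.
In August the doomsday date is Aug 8.
Aug 18 is 10 days after Aug 8; 10 mod 7 = 3, so Thursday + 3 = Sunday.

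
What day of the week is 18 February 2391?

Doomsday rule: the anchor day for the 2300s is Wednesday. For year 91: 91÷12 = 7 r 7, and 7÷4 = 1, so 7+7+1 = 15.
Wednesday + 15 ≡ Thursday — that's 2391's doomsday.
In February the doomsday date is Feb 28 (2391 is not a leap year).
Feb 18 is 10 days before Feb 28; 10 mod 7 = 3, so Thursday − 3 = Monday.

Monday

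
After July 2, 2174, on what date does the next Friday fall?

July 8, 2174

Jul 2, 2174 is a Saturday.
From Saturday to the next Friday is 6 days.
Jul 2, 2174 + 6 = Jul 8, 2174.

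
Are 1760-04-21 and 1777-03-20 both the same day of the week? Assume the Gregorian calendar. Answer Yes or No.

No

From Apr 21, 1760 to Mar 20, 1777 is 6177 days.
6177 mod 7 = 3, so they are different weekdays.
(Apr 21, 1760 is a Monday; Mar 20, 1777 is a Thursday.)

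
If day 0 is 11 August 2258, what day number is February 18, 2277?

Aug 11, 2258 → Aug 11, 2259: 365 days.
Aug 11, 2259 → Aug 11, 2260: 366 days (Feb 29, 2260 is in that span).
Aug 11, 2260 → Aug 11, 2261: 365 days.
Aug 11, 2261 → Aug 11, 2262: 365 days.
Aug 11, 2262 → Aug 11, 2263: 365 days.
Aug 11, 2263 → Aug 11, 2264: 366 days (Feb 29, 2264 is in that span).
Aug 11, 2264 → Aug 11, 2265: 365 days.
Aug 11, 2265 → Aug 11, 2266: 365 days.
Aug 11, 2266 → Aug 11, 2267: 365 days.
Aug 11, 2267 → Aug 11, 2268: 366 days (Feb 29, 2268 is in that span).
Aug 11, 2268 → Aug 11, 2269: 365 days.
Aug 11, 2269 → Aug 11, 2270: 365 days.
Aug 11, 2270 → Aug 11, 2271: 365 days.
Aug 11, 2271 → Aug 11, 2272: 366 days (Feb 29, 2272 is in that span).
Aug 11, 2272 → Aug 11, 2273: 365 days.
Aug 11, 2273 → Aug 11, 2274: 365 days.
Aug 11, 2274 → Aug 11, 2275: 365 days.
Aug 11, 2275 → Aug 11, 2276: 366 days (Feb 29, 2276 is in that span).
Aug 11, 2276 → Sep 11, 2276: 31 days (August has 31).
Sep 11, 2276 → Oct 11, 2276: 30 days (September has 30).
Oct 11, 2276 → Nov 11, 2276: 31 days (October has 31).
Nov 11, 2276 → Dec 11, 2276: 30 days (November has 30).
Dec 11, 2276 → Jan 11, 2277: 31 days (December has 31).
Jan 11, 2277 → Feb 11, 2277: 31 days (January has 31).
Feb 11, 2277 → Feb 18, 2277: 7 days.
Total: 6766 days.

6766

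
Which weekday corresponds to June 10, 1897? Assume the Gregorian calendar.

Thursday

Doomsday rule: the anchor day for the 1800s is Friday. For year 97: 97÷12 = 8 r 1, and 1÷4 = 0, so 8+1+0 = 9.
Friday + 9 ≡ Sunday — that's 1897's doomsday.
In June the doomsday date is Jun 6.
Jun 10 is 4 days after Jun 6; 4 mod 7 = 4, so Sunday + 4 = Thursday.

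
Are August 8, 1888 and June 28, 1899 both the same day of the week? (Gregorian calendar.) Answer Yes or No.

From Aug 8, 1888 to Jun 28, 1899 is 3976 days.
3976 mod 7 = 0, so they are the same weekday.
(Aug 8, 1888 is a Wednesday; Jun 28, 1899 is a Wednesday.)

Yes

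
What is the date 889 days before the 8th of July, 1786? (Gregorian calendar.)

January 31, 1784

−365 (one year) → Jul 8, 1785 (524 left).
−365 (one year) → Jul 8, 1784 (159 left).
−8 → Jun 30, 1784 (end of Jun, 30 days; 151 left).
−30 → May 31, 1784 (end of May, 31 days; 121 left).
−31 → Apr 30, 1784 (end of Apr, 30 days; 90 left).
−30 → Mar 31, 1784 (end of Mar, 31 days; 60 left).
−31 → Feb 29, 1784 (end of Feb, 29 days; 29 left).
−29 → Jan 31, 1784 (end of Jan, 31 days; 0 left).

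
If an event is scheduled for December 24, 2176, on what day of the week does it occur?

Doomsday rule: the anchor day for the 2100s is Sunday. For year 76: 76÷12 = 6 r 4, and 4÷4 = 1, so 6+4+1 = 11.
Sunday + 11 ≡ Thursday — that's 2176's doomsday.
In December the doomsday date is Dec 12.
Dec 24 is 12 days after Dec 12; 12 mod 7 = 5, so Thursday + 5 = Tuesday.

Tuesday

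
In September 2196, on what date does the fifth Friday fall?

September 1, 2196 is a Thursday.
The first Friday is therefore September 2 (1 days later).
The fifth Friday is 2 + 4×7 = September 30.

September 30, 2196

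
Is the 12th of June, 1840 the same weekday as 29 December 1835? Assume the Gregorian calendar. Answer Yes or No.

From Dec 29, 1835 to Jun 12, 1840 is 1627 days.
1627 mod 7 = 3, so they are different weekdays.
(Dec 29, 1835 is a Tuesday; Jun 12, 1840 is a Friday.)

No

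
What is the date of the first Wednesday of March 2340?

March 1, 2340 is a Friday.
The first Wednesday is therefore March 6 (5 days later).

March 6, 2340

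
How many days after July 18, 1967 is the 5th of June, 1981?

5071

Jul 18, 1967 → Jul 18, 1968: 366 days (Feb 29, 1968 is in that span).
Jul 18, 1968 → Jul 18, 1969: 365 days.
Jul 18, 1969 → Jul 18, 1970: 365 days.
Jul 18, 1970 → Jul 18, 1971: 365 days.
Jul 18, 1971 → Jul 18, 1972: 366 days (Feb 29, 1972 is in that span).
Jul 18, 1972 → Jul 18, 1973: 365 days.
Jul 18, 1973 → Jul 18, 1974: 365 days.
Jul 18, 1974 → Jul 18, 1975: 365 days.
Jul 18, 1975 → Jul 18, 1976: 366 days (Feb 29, 1976 is in that span).
Jul 18, 1976 → Jul 18, 1977: 365 days.
Jul 18, 1977 → Jul 18, 1978: 365 days.
Jul 18, 1978 → Jul 18, 1979: 365 days.
Jul 18, 1979 → Jul 18, 1980: 366 days (Feb 29, 1980 is in that span).
Jul 18, 1980 → Aug 18, 1980: 31 days (July has 31).
Aug 18, 1980 → Sep 18, 1980: 31 days (August has 31).
Sep 18, 1980 → Oct 18, 1980: 30 days (September has 30).
Oct 18, 1980 → Nov 18, 1980: 31 days (October has 31).
Nov 18, 1980 → Dec 18, 1980: 30 days (November has 30).
Dec 18, 1980 → Jan 18, 1981: 31 days (December has 31).
Jan 18, 1981 → Feb 18, 1981: 31 days (January has 31).
Feb 18, 1981 → Mar 18, 1981: 28 days (February has 28).
Mar 18, 1981 → Apr 18, 1981: 31 days (March has 31).
Apr 18, 1981 → May 18, 1981: 30 days (April has 30).
May 18, 1981 → Jun 5, 1981: 18 days.
Total: 5071 days.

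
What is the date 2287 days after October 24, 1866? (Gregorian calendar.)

January 27, 1873

+365 (one year) → Oct 24, 1867 (1922 left).
+366 (one year; includes Feb 29, 1868) → Oct 24, 1868 (1556 left).
+365 (one year) → Oct 24, 1869 (1191 left).
+365 (one year) → Oct 24, 1870 (826 left).
+365 (one year) → Oct 24, 1871 (461 left).
+366 (one year; includes Feb 29, 1872) → Oct 24, 1872 (95 left).
Oct has 31 days: +8 → Nov 1, 1872 (87 left).
Nov has 30 days: +30 → Dec 1, 1872 (57 left).
Dec has 31 days: +31 → Jan 1, 1873 (26 left).
+26 → Jan 27, 1873.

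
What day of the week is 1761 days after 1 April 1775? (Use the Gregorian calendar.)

Wednesday

First find the weekday of Apr 1, 1775. Doomsday rule: the anchor day for the 1700s is Sunday. For year 75: 75÷12 = 6 r 3, and 3÷4 = 0, so 6+3+0 = 9.
Sunday + 9 ≡ Tuesday — that's 1775's doomsday.
In April the doomsday date is Apr 4.
Apr 1 is 3 days before Apr 4; 3 mod 7 = 3, so Tuesday − 3 = Saturday.
1761 mod 7 = 4, so 1761 days after a Saturday is Saturday + 4 = Wednesday.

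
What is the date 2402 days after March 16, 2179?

+366 (one year; includes Feb 29, 2180) → Mar 16, 2180 (2036 left).
+365 (one year) → Mar 16, 2181 (1671 left).
+365 (one year) → Mar 16, 2182 (1306 left).
+365 (one year) → Mar 16, 2183 (941 left).
+366 (one year; includes Feb 29, 2184) → Mar 16, 2184 (575 left).
+365 (one year) → Mar 16, 2185 (210 left).
Mar has 31 days: +16 → Apr 1, 2185 (194 left).
Apr has 30 days: +30 → May 1, 2185 (164 left).
May has 31 days: +31 → Jun 1, 2185 (133 left).
Jun has 30 days: +30 → Jul 1, 2185 (103 left).
Jul has 31 days: +31 → Aug 1, 2185 (72 left).
Aug has 31 days: +31 → Sep 1, 2185 (41 left).
Sep has 30 days: +30 → Oct 1, 2185 (11 left).
+11 → Oct 12, 2185.

October 12, 2185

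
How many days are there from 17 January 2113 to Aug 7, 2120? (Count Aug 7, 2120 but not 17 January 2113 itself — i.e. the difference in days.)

2759

Jan 17, 2113 → Jan 17, 2114: 365 days.
Jan 17, 2114 → Jan 17, 2115: 365 days.
Jan 17, 2115 → Jan 17, 2116: 365 days.
Jan 17, 2116 → Jan 17, 2117: 366 days (Feb 29, 2116 is in that span).
Jan 17, 2117 → Jan 17, 2118: 365 days.
Jan 17, 2118 → Jan 17, 2119: 365 days.
Jan 17, 2119 → Jan 17, 2120: 365 days.
Jan 17, 2120 → Feb 17, 2120: 31 days (January has 31).
Feb 17, 2120 → Mar 17, 2120: 29 days (February has 29).
Mar 17, 2120 → Apr 17, 2120: 31 days (March has 31).
Apr 17, 2120 → May 17, 2120: 30 days (April has 30).
May 17, 2120 → Jun 17, 2120: 31 days (May has 31).
Jun 17, 2120 → Jul 17, 2120: 30 days (June has 30).
Jul 17, 2120 → Aug 7, 2120: 21 days.
Total: 2759 days.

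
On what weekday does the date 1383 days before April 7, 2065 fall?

Friday

First find the weekday of Apr 7, 2065. Doomsday rule: the anchor day for the 2000s is Tuesday. For year 65: 65÷12 = 5 r 5, and 5÷4 = 1, so 5+5+1 = 11.
Tuesday + 11 ≡ Saturday — that's 2065's doomsday.
In April the doomsday date is Apr 4.
Apr 7 is 3 days after Apr 4; 3 mod 7 = 3, so Saturday + 3 = Tuesday.
1383 mod 7 = 4, so 1383 days before a Tuesday is Tuesday − 4 = Friday.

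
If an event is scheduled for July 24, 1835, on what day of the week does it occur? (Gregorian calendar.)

Friday

Doomsday rule: the anchor day for the 1800s is Friday. For year 35: 35÷12 = 2 r 11, and 11÷4 = 2, so 2+11+2 = 15.
Friday + 15 ≡ Saturday — that's 1835's doomsday.
In July the doomsday date is Jul 11.
Jul 24 is 13 days after Jul 11; 13 mod 7 = 6, so Saturday + 6 = Friday.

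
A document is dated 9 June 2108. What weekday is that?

January 1, 2108 is a Sunday.
Jan 1, 2108 → Feb 1, 2108: 31 days (January has 31).
Feb 1, 2108 → Mar 1, 2108: 29 days (February has 29).
Mar 1, 2108 → Apr 1, 2108: 31 days (March has 31).
Apr 1, 2108 → May 1, 2108: 30 days (April has 30).
May 1, 2108 → Jun 1, 2108: 31 days (May has 31).
Jun 1, 2108 → Jun 9, 2108: 8 days.
Total: 160 days.
160 mod 7 = 6, so Sunday + 6 = Saturday.

Saturday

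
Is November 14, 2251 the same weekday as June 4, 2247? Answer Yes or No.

From Jun 4, 2247 to Nov 14, 2251 is 1624 days.
1624 mod 7 = 0, so they are the same weekday.
(Jun 4, 2247 is a Friday; Nov 14, 2251 is a Friday.)

Yes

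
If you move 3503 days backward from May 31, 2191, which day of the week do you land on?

Saturday

May 31, 2191 is a Tuesday.
3503 mod 7 = 3, so 3503 days before a Tuesday is Tuesday − 3 = Saturday.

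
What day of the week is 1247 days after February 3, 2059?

Feb 3, 2059 is a Monday.
1247 mod 7 = 1, so 1247 days after a Monday is Monday + 1 = Tuesday.

Tuesday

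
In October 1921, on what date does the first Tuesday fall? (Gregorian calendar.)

October 1, 1921 is a Saturday.
The first Tuesday is therefore October 4 (3 days later).

October 4, 1921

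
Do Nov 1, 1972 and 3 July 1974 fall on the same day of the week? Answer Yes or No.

From Nov 1, 1972 to Jul 3, 1974 is 609 days.
609 mod 7 = 0, so they are the same weekday.
(Nov 1, 1972 is a Wednesday; Jul 3, 1974 is a Wednesday.)

Yes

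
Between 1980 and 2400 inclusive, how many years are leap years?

103

Multiples of 4 in [1980,2400]: 106.
Of those, multiples of 100: 5 (not leap unless ÷400).
Multiples of 400: 2.
Leap years = 106 − 5 + 2 = 103.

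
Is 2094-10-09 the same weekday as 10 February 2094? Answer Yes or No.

No

From Feb 10, 2094 to Oct 9, 2094 is 241 days.
241 mod 7 = 3, so they are different weekdays.
(Feb 10, 2094 is a Wednesday; Oct 9, 2094 is a Saturday.)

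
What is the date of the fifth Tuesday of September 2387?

September 1, 2387 is a Tuesday.
The first Tuesday is therefore September 1 (same day).
The fifth Tuesday is 1 + 4×7 = September 29.

September 29, 2387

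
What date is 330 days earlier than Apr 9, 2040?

−9 → Mar 31, 2040 (end of Mar, 31 days; 321 left).
−31 → Feb 29, 2040 (end of Feb, 29 days; 290 left).
−29 → Jan 31, 2040 (end of Jan, 31 days; 261 left).
−31 → Dec 31, 2039 (end of Dec, 31 days; 230 left).
−31 → Nov 30, 2039 (end of Nov, 30 days; 199 left).
−30 → Oct 31, 2039 (end of Oct, 31 days; 169 left).
−31 → Sep 30, 2039 (end of Sep, 30 days; 138 left).
−30 → Aug 31, 2039 (end of Aug, 31 days; 108 left).
−31 → Jul 31, 2039 (end of Jul, 31 days; 77 left).
−31 → Jun 30, 2039 (end of Jun, 30 days; 46 left).
−30 → May 31, 2039 (end of May, 31 days; 16 left).
−16 → May 15, 2039.

May 15, 2039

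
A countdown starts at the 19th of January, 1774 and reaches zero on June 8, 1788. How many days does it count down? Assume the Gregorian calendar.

5254

Jan 19, 1774 → Jan 19, 1775: 365 days.
Jan 19, 1775 → Jan 19, 1776: 365 days.
Jan 19, 1776 → Jan 19, 1777: 366 days (Feb 29, 1776 is in that span).
Jan 19, 1777 → Jan 19, 1778: 365 days.
Jan 19, 1778 → Jan 19, 1779: 365 days.
Jan 19, 1779 → Jan 19, 1780: 365 days.
Jan 19, 1780 → Jan 19, 1781: 366 days (Feb 29, 1780 is in that span).
Jan 19, 1781 → Jan 19, 1782: 365 days.
Jan 19, 1782 → Jan 19, 1783: 365 days.
Jan 19, 1783 → Jan 19, 1784: 365 days.
Jan 19, 1784 → Jan 19, 1785: 366 days (Feb 29, 1784 is in that span).
Jan 19, 1785 → Jan 19, 1786: 365 days.
Jan 19, 1786 → Jan 19, 1787: 365 days.
Jan 19, 1787 → Jan 19, 1788: 365 days.
Jan 19, 1788 → Feb 19, 1788: 31 days (January has 31).
Feb 19, 1788 → Mar 19, 1788: 29 days (February has 29).
Mar 19, 1788 → Apr 19, 1788: 31 days (March has 31).
Apr 19, 1788 → May 19, 1788: 30 days (April has 30).
May 19, 1788 → Jun 8, 1788: 20 days.
Total: 5254 days.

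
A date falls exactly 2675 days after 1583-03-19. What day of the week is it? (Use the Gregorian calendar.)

Sunday

Mar 19, 1583 is a Saturday.
2675 mod 7 = 1, so 2675 days after a Saturday is Saturday + 1 = Sunday.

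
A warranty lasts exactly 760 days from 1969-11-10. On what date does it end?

+365 (one year) → Nov 10, 1970 (395 left).
Nov has 30 days: +21 → Dec 1, 1970 (374 left).
Dec has 31 days: +31 → Jan 1, 1971 (343 left).
Jan has 31 days: +31 → Feb 1, 1971 (312 left).
Feb has 28 days: +28 → Mar 1, 1971 (284 left).
Mar has 31 days: +31 → Apr 1, 1971 (253 left).
Apr has 30 days: +30 → May 1, 1971 (223 left).
May has 31 days: +31 → Jun 1, 1971 (192 left).
Jun has 30 days: +30 → Jul 1, 1971 (162 left).
Jul has 31 days: +31 → Aug 1, 1971 (131 left).
Aug has 31 days: +31 → Sep 1, 1971 (100 left).
Sep has 30 days: +30 → Oct 1, 1971 (70 left).
Oct has 31 days: +31 → Nov 1, 1971 (39 left).
Nov has 30 days: +30 → Dec 1, 1971 (9 left).
+9 → Dec 10, 1971.

December 10, 1971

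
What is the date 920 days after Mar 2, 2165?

+365 (one year) → Mar 2, 2166 (555 left).
+365 (one year) → Mar 2, 2167 (190 left).
Mar has 31 days: +30 → Apr 1, 2167 (160 left).
Apr has 30 days: +30 → May 1, 2167 (130 left).
May has 31 days: +31 → Jun 1, 2167 (99 left).
Jun has 30 days: +30 → Jul 1, 2167 (69 left).
Jul has 31 days: +31 → Aug 1, 2167 (38 left).
Aug has 31 days: +31 → Sep 1, 2167 (7 left).
+7 → Sep 8, 2167.

September 8, 2167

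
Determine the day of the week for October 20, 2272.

Sunday

Doomsday rule: the anchor day for the 2200s is Friday. For year 72: 72÷12 = 6 r 0, and 0÷4 = 0, so 6+0+0 = 6.
Friday + 6 ≡ Thursday — that's 2272's doomsday.
In October the doomsday date is Oct 10.
Oct 20 is 10 days after Oct 10; 10 mod 7 = 3, so Thursday + 3 = Sunday.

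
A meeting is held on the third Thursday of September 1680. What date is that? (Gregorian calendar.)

September 19, 1680

September 1, 1680 is a Sunday.
The first Thursday is therefore September 5 (4 days later).
The third Thursday is 5 + 2×7 = September 19.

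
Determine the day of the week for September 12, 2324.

Doomsday rule: the anchor day for the 2300s is Wednesday. For year 24: 24÷12 = 2 r 0, and 0÷4 = 0, so 2+0+0 = 2.
Wednesday + 2 ≡ Friday — that's 2324's doomsday.
In September the doomsday date is Sep 5.
Sep 12 is 7 days after Sep 5; 7 mod 7 = 0, so Friday + 0 = Friday.

Friday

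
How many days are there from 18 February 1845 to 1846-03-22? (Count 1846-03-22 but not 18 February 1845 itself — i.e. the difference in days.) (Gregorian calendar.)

Feb 18, 1845 → Mar 18, 1845: 28 days (February has 28).
Mar 18, 1845 → Apr 18, 1845: 31 days (March has 31).
Apr 18, 1845 → May 18, 1845: 30 days (April has 30).
May 18, 1845 → Jun 18, 1845: 31 days (May has 31).
Jun 18, 1845 → Jul 18, 1845: 30 days (June has 30).
Jul 18, 1845 → Aug 18, 1845: 31 days (July has 31).
Aug 18, 1845 → Sep 18, 1845: 31 days (August has 31).
Sep 18, 1845 → Oct 18, 1845: 30 days (September has 30).
Oct 18, 1845 → Nov 18, 1845: 31 days (October has 31).
Nov 18, 1845 → Dec 18, 1845: 30 days (November has 30).
Dec 18, 1845 → Jan 18, 1846: 31 days (December has 31).
Jan 18, 1846 → Feb 18, 1846: 31 days (January has 31).
Feb 18, 1846 → Mar 18, 1846: 28 days (February has 28).
Mar 18, 1846 → Mar 22, 1846: 4 days.
Total: 397 days.

397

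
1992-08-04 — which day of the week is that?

Doomsday rule: the anchor day for the 1900s is Wednesday. For year 92: 92÷12 = 7 r 8, and 8÷4 = 2, so 7+8+2 = 17.
Wednesday + 17 ≡ Saturday — that's 1992's doomsday.
In August the doomsday date is Aug 8.
Aug 4 is 4 days before Aug 8; 4 mod 7 = 4, so Saturday − 4 = Tuesday.

Tuesday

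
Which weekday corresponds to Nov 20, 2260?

Tuesday

Doomsday rule: the anchor day for the 2200s is Friday. For year 60: 60÷12 = 5 r 0, and 0÷4 = 0, so 5+0+0 = 5.
Friday + 5 ≡ Wednesday — that's 2260's doomsday.
In November the doomsday date is Nov 7.
Nov 20 is 13 days after Nov 7; 13 mod 7 = 6, so Wednesday + 6 = Tuesday.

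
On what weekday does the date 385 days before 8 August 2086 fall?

Aug 8, 2086 is a Thursday.
385 mod 7 = 0, so 385 days before a Thursday is Thursday − 0 = Thursday.

Thursday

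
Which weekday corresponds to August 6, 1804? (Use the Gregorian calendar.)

Monday

Doomsday rule: the anchor day for the 1800s is Friday. For year 04: 4÷12 = 0 r 4, and 4÷4 = 1, so 0+4+1 = 5.
Friday + 5 ≡ Wednesday — that's 1804's doomsday.
In August the doomsday date is Aug 8.
Aug 6 is 2 days before Aug 8; 2 mod 7 = 2, so Wednesday − 2 = Monday.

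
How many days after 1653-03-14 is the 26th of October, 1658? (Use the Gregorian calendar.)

Mar 14, 1653 → Mar 14, 1654: 365 days.
Mar 14, 1654 → Mar 14, 1655: 365 days.
Mar 14, 1655 → Mar 14, 1656: 366 days (Feb 29, 1656 is in that span).
Mar 14, 1656 → Mar 14, 1657: 365 days.
Mar 14, 1657 → Mar 14, 1658: 365 days.
Mar 14, 1658 → Apr 14, 1658: 31 days (March has 31).
Apr 14, 1658 → May 14, 1658: 30 days (April has 30).
May 14, 1658 → Jun 14, 1658: 31 days (May has 31).
Jun 14, 1658 → Jul 14, 1658: 30 days (June has 30).
Jul 14, 1658 → Aug 14, 1658: 31 days (July has 31).
Aug 14, 1658 → Sep 14, 1658: 31 days (August has 31).
Sep 14, 1658 → Oct 14, 1658: 30 days (September has 30).
Oct 14, 1658 → Oct 26, 1658: 12 days.
Total: 2052 days.

2052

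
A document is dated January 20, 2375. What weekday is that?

Monday

Doomsday rule: the anchor day for the 2300s is Wednesday. For year 75: 75÷12 = 6 r 3, and 3÷4 = 0, so 6+3+0 = 9.
Wednesday + 9 ≡ Friday — that's 2375's doomsday.
In January the doomsday date is Jan 3 (2375 is not a leap year).
Jan 20 is 17 days after Jan 3; 17 mod 7 = 3, so Friday + 3 = Monday.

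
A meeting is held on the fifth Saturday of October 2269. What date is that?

October 1, 2269 is a Friday.
The first Saturday is therefore October 2 (1 days later).
The fifth Saturday is 2 + 4×7 = October 30.

October 30, 2269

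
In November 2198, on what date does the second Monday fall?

November 12, 2198

November 1, 2198 is a Thursday.
The first Monday is therefore November 5 (4 days later).
The second Monday is 5 + 1×7 = November 12.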